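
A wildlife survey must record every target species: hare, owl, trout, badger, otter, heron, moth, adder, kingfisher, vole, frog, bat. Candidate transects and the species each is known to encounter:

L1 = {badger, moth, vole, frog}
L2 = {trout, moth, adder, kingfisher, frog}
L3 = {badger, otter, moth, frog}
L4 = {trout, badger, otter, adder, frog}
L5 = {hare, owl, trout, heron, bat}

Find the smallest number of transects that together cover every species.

4

L1, L2, L3, L5 together cover {hare, owl, trout, badger, otter, heron, moth, adder, kingfisher, vole, frog, bat} — every species.
No 3 of the 5 transects cover everything (all 10 triples fall short), so 4 is minimum.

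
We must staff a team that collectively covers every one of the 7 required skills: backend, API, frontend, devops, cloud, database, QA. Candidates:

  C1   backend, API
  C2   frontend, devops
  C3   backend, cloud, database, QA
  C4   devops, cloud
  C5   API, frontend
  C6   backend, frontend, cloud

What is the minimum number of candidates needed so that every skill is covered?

C1, C2, C3 together cover {backend, API, frontend, devops, cloud, database, QA} — every skill.
No 2 of the 6 candidates cover everything (all 15 pairs fall short), so 3 is minimum.

3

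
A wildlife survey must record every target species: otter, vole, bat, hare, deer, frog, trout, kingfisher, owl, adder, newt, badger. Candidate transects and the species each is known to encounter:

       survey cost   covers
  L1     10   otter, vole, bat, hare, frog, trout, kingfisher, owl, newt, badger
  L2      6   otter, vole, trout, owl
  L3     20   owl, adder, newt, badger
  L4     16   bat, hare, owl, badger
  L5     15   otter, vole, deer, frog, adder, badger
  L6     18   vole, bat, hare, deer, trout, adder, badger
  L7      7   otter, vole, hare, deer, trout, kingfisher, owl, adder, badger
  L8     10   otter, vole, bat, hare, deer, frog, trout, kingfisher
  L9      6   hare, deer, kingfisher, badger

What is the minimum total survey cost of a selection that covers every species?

L1, L7 cover every species at survey cost 10 + 7 = 17.
Any cover uses at least 2 transects; among all covering selections none totals below 17.

17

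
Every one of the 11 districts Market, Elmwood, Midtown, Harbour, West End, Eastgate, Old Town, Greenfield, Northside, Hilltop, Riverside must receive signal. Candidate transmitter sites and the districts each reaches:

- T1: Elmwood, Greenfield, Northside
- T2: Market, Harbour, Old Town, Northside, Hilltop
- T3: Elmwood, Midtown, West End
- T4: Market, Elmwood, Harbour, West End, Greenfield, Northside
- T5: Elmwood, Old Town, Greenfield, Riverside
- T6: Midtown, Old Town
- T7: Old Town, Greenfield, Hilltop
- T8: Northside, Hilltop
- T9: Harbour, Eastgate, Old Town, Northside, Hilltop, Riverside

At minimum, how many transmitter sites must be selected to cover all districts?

3

T3, T4, T9 together cover {Market, Elmwood, Midtown, Harbour, West End, Eastgate, Old Town, Greenfield, Northside, Hilltop, Riverside} — every district.
No 2 of the 9 transmitter sites cover everything (all 36 pairs fall short), so 3 is minimum.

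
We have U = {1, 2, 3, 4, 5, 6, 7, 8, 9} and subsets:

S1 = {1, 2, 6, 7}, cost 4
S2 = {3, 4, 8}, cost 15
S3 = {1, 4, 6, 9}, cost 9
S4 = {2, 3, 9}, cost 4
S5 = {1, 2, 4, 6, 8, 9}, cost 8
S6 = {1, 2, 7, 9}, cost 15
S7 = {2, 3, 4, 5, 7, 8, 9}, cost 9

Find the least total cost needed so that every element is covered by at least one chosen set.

13

S1, S7 cover every element at cost 4 + 9 = 13.
Any cover uses at least 2 sets; among all covering selections none totals below 13.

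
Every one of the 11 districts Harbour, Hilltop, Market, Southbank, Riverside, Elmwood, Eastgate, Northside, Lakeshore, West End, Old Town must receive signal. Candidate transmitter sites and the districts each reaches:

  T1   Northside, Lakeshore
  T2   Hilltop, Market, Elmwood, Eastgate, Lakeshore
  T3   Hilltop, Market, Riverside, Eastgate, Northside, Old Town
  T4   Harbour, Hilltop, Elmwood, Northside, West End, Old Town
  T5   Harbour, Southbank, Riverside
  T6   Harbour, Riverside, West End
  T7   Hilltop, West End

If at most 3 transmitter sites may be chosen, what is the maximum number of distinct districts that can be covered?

11

Choosing T2, T4, T5 covers {Harbour, Hilltop, Market, Southbank, Riverside, Elmwood, Eastgate, Northside, Lakeshore, West End, Old Town} — 11 districts.
That is all 11 districts.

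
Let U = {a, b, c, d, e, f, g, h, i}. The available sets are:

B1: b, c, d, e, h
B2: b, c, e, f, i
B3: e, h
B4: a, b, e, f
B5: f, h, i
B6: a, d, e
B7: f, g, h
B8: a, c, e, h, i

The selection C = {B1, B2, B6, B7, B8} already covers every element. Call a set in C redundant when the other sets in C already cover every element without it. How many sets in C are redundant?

Drop B1: the rest still cover every element — redundant.
Drop B2: the rest still cover every element — redundant.
Drop B6: the rest still cover every element — redundant.
Drop B7: g uncovered — not redundant.
Drop B8: the rest still cover every element — redundant.
4 redundant: B1, B2, B6, B8.

4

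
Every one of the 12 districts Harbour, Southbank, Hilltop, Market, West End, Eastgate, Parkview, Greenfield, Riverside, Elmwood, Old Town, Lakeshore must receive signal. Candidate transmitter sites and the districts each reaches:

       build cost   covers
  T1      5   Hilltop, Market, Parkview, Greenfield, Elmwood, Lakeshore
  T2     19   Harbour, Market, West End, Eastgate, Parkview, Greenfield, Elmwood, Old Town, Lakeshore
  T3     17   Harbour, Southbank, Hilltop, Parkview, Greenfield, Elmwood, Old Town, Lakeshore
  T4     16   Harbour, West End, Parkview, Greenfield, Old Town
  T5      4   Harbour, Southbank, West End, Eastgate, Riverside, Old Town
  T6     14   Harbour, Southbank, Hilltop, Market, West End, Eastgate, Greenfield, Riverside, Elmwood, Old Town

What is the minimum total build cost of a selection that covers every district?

9

T1, T5 cover every district at build cost 5 + 4 = 9.
Any cover uses at least 2 transmitter sites; among all covering selections none totals below 9.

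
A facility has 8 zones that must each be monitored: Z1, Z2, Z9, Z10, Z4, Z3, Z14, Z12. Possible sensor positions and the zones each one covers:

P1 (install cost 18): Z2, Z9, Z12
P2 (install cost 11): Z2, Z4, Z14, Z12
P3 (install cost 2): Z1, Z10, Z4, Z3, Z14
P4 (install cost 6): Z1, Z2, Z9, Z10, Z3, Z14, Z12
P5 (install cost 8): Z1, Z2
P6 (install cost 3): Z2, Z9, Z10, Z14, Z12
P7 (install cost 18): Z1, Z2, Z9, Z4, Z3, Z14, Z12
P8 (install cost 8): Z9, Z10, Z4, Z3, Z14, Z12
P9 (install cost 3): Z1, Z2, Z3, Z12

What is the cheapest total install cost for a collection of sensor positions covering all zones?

5

P3, P6 cover every zone at install cost 2 + 3 = 5.
Any cover uses at least 2 sensor positions; among all covering selections none totals below 5.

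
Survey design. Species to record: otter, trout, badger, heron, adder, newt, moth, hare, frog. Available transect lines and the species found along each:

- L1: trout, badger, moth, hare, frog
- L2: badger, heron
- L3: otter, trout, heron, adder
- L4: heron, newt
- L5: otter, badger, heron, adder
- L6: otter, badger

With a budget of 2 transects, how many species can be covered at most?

Choosing L1, L3 covers {otter, trout, badger, heron, adder, moth, hare, frog} — 8 species.
No choice of 2 transects does better; here newt is left uncovered.

8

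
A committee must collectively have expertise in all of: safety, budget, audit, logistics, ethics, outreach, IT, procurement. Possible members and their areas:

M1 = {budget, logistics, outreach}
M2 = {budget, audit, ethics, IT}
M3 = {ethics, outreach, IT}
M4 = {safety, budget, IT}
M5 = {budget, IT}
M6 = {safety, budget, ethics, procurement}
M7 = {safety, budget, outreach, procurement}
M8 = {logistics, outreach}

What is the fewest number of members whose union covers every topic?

M1, M2, M6 together cover {safety, budget, audit, logistics, ethics, outreach, IT, procurement} — every topic.
No 2 of the 8 members cover everything (all 28 pairs fall short), so 3 is minimum.

3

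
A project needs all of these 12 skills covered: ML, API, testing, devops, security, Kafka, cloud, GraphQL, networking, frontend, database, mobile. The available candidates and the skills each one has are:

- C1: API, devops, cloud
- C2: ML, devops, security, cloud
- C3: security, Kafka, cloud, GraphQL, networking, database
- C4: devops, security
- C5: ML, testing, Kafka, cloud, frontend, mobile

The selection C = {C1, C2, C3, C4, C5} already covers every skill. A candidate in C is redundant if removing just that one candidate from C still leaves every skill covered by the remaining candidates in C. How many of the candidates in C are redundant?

2

Drop C1: API uncovered — not redundant.
Drop C2: the rest still cover every skill — redundant.
Drop C3: GraphQL, networking, database uncovered — not redundant.
Drop C4: the rest still cover every skill — redundant.
Drop C5: testing, frontend, mobile uncovered — not redundant.
2 redundant: C2, C4.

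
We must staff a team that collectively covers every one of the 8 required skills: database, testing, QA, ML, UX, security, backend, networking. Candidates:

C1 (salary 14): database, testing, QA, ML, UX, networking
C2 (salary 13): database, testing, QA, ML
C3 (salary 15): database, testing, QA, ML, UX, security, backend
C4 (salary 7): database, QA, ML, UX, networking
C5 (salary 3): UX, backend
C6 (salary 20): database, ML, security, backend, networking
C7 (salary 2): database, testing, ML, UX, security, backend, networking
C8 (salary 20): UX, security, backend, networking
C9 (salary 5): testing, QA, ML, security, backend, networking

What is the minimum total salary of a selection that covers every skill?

C7, C9 cover every skill at salary 2 + 5 = 7.
Any cover uses at least 2 candidates; among all covering selections none totals below 7.

7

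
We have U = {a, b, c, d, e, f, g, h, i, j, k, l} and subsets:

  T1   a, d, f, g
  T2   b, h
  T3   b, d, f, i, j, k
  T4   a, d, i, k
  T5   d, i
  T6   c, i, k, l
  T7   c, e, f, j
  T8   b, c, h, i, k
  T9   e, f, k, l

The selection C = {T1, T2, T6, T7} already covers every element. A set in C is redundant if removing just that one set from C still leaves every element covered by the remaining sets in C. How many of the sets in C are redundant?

Drop T1: a, d, g uncovered — not redundant.
Drop T2: b, h uncovered — not redundant.
Drop T6: i, k, l uncovered — not redundant.
Drop T7: e, j uncovered — not redundant.
None of the sets in C is redundant.

0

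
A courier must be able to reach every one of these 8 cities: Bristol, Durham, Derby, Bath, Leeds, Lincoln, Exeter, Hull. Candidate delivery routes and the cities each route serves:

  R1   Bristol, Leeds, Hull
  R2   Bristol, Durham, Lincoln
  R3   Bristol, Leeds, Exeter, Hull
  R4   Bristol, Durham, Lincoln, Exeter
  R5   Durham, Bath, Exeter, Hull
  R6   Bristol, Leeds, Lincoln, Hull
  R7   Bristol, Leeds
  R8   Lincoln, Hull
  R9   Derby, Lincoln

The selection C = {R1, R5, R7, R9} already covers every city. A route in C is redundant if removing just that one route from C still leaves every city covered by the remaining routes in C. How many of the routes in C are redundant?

Drop R1: the rest still cover every city — redundant.
Drop R5: Durham, Bath, Exeter uncovered — not redundant.
Drop R7: the rest still cover every city — redundant.
Drop R9: Derby, Lincoln uncovered — not redundant.
2 redundant: R1, R7.

2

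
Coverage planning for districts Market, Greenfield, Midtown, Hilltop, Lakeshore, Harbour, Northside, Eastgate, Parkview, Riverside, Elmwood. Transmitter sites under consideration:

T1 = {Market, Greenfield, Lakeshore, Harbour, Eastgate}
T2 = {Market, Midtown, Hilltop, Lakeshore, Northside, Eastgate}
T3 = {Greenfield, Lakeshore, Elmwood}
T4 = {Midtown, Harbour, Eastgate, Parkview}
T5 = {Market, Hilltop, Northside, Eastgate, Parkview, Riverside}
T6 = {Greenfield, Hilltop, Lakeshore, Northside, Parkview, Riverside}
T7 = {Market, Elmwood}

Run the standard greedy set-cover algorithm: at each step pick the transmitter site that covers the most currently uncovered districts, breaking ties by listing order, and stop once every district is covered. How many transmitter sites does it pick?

Pick 1: T2 covers 6 new districts (Market, Midtown, Hilltop, Lakeshore, Northside, Eastgate).
Pick 2: T6 covers 3 new districts (Greenfield, Parkview, Riverside).
Pick 3: T1 covers 1 new districts (Harbour).
Pick 4: T3 covers 1 new districts (Elmwood).
Greedy uses 4 transmitter sites. (The true minimum is 3.)

4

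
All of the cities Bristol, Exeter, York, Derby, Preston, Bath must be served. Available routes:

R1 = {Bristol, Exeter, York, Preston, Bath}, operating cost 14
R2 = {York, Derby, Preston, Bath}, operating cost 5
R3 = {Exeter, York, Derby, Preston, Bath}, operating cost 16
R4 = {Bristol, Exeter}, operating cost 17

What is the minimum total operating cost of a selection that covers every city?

R1, R2 cover every city at operating cost 14 + 5 = 19.
Any cover uses at least 2 routes; among all covering selections none totals below 19.

19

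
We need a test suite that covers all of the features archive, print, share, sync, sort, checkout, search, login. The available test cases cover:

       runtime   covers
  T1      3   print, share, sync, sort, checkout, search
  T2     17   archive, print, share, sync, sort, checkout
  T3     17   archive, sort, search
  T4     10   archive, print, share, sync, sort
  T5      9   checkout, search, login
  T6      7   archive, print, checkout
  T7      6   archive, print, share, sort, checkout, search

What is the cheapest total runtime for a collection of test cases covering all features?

T1, T5, T7 cover every feature at runtime 3 + 9 + 6 = 18.
Any cover uses at least 2 test cases; among all covering selections none totals below 18.

18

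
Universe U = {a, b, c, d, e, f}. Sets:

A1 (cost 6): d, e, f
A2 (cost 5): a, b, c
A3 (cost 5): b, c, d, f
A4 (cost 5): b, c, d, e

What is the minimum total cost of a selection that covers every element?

A1, A2 cover every element at cost 6 + 5 = 11.
Any cover uses at least 2 sets; among all covering selections none totals below 11.

11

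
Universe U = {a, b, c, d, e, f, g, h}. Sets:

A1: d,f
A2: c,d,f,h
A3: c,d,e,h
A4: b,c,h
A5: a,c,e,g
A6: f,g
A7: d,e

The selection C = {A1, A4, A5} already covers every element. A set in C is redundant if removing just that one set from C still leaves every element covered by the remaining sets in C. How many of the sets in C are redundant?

Drop A1: d, f uncovered — not redundant.
Drop A4: b, h uncovered — not redundant.
Drop A5: a, e, g uncovered — not redundant.
None of the sets in C is redundant.

0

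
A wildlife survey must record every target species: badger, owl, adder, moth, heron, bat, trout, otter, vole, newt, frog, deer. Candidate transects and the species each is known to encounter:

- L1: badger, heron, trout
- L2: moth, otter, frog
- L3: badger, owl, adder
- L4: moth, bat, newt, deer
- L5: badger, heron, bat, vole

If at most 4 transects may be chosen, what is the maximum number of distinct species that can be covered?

11

Choosing L1, L2, L3, L4 covers {badger, owl, adder, moth, heron, bat, trout, otter, newt, frog, deer} — 11 species.
No choice of 4 transects does better; here vole is left uncovered.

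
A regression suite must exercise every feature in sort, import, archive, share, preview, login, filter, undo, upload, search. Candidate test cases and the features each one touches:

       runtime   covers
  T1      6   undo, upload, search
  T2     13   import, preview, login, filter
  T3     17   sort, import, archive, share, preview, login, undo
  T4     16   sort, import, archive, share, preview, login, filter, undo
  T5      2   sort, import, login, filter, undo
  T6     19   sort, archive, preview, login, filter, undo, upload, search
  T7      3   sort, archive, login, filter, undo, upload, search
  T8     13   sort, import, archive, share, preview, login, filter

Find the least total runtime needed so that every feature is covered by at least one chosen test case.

T7, T8 cover every feature at runtime 3 + 13 = 16.
Any cover uses at least 2 test cases; among all covering selections none totals below 16.
Greedy by coverage-per-runtime would pick T5, T7, T8 for 18 — worse than the optimum 16.

16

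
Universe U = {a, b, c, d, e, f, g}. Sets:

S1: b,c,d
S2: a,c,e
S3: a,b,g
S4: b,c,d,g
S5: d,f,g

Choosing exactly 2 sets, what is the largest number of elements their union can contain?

Choosing S2, S4 covers {a, b, c, d, e, g} — 6 elements.
No choice of 2 sets does better; here f is left uncovered.

6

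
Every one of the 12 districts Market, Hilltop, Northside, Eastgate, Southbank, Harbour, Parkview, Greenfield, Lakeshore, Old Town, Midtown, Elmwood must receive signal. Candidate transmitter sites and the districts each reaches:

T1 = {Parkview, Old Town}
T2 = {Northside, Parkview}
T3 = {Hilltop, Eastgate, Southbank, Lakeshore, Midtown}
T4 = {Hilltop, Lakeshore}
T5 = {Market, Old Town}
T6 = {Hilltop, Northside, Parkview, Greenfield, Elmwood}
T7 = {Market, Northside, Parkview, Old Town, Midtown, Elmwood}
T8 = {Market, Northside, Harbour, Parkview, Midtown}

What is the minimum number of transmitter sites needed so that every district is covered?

T1, T3, T6, T8 together cover {Market, Hilltop, Northside, Eastgate, Southbank, Harbour, Parkview, Greenfield, Lakeshore, Old Town, Midtown, Elmwood} — every district.
No 3 of the 8 transmitter sites cover everything (all 56 triples fall short), so 4 is minimum.

4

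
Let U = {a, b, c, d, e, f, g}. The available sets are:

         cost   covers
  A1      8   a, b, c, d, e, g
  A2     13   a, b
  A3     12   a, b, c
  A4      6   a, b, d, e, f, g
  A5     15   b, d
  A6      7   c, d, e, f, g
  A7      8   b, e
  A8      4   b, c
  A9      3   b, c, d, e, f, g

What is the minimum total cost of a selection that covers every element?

A4, A9 cover every element at cost 6 + 3 = 9.
Any cover uses at least 2 sets; among all covering selections none totals below 9.

9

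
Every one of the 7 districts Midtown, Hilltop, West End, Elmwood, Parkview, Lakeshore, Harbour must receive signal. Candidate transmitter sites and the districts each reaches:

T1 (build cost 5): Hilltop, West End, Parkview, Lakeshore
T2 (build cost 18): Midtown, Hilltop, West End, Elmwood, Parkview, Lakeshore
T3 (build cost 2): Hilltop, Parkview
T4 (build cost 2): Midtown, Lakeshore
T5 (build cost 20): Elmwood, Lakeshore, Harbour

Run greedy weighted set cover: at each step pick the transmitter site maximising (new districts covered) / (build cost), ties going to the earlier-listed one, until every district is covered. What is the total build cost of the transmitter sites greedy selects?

29

Pick 1: T3 adds 2 new (Hilltop, Parkview) at build cost 2 (ratio 2/2).
Pick 2: T4 adds 2 new (Midtown, Lakeshore) at build cost 2 (ratio 2/2).
Pick 3: T1 adds 1 new (West End) at build cost 5 (ratio 1/5).
Pick 4: T5 adds 2 new (Elmwood, Harbour) at build cost 20 (ratio 2/20).
Greedy total build cost: 2 + 2 + 5 + 20 = 29. (The true optimum is 27, so greedy overshoots here.)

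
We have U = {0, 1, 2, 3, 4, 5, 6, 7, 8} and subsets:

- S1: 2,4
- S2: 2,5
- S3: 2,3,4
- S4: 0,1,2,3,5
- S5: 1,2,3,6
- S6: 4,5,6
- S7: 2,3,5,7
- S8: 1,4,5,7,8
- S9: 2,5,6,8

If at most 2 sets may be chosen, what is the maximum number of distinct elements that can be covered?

8

Choosing S4, S8 covers {0, 1, 2, 3, 4, 5, 7, 8} — 8 elements.
No choice of 2 sets does better; here 6 is left uncovered.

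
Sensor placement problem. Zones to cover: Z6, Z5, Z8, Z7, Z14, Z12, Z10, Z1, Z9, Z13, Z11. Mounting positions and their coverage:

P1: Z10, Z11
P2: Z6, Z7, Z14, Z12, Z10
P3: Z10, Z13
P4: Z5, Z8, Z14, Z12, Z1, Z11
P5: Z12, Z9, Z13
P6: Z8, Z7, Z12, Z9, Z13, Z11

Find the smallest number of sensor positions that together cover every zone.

P2, P4, P5 together cover {Z6, Z5, Z8, Z7, Z14, Z12, Z10, Z1, Z9, Z13, Z11} — every zone.
No 2 of the 6 sensor positions cover everything (all 15 pairs fall short), so 3 is minimum.

3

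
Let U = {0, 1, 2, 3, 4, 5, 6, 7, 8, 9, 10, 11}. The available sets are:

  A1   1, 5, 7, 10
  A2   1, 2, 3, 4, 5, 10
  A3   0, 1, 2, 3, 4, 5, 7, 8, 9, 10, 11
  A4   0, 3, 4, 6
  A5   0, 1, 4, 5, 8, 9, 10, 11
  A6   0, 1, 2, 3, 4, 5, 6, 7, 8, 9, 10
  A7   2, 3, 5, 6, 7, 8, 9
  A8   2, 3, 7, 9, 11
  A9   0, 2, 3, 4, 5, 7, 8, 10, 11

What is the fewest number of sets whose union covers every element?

A3, A4 together cover {0, 1, 2, 3, 4, 5, 6, 7, 8, 9, 10, 11} — every element.
No single set contains all 12 elements, so 2 is optimal.

2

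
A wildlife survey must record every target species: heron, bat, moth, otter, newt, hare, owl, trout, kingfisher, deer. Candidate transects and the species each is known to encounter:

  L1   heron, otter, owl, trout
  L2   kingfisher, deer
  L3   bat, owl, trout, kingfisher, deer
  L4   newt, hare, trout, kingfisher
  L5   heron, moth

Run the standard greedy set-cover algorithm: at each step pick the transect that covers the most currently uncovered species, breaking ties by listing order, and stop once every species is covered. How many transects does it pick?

4

Pick 1: L3 covers 5 new species (bat, owl, trout, kingfisher, deer).
Pick 2: L1 covers 2 new species (heron, otter).
Pick 3: L4 covers 2 new species (newt, hare).
Pick 4: L5 covers 1 new species (moth).
Greedy uses 4 transects.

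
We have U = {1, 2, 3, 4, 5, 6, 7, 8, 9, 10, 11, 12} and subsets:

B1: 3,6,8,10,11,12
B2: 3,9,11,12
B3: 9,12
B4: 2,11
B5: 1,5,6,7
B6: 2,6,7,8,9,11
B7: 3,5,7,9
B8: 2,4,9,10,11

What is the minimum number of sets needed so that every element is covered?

B1, B5, B8 together cover {1, 2, 3, 4, 5, 6, 7, 8, 9, 10, 11, 12} — every element.
No 2 of the 8 sets cover everything (all 28 pairs fall short), so 3 is minimum.

3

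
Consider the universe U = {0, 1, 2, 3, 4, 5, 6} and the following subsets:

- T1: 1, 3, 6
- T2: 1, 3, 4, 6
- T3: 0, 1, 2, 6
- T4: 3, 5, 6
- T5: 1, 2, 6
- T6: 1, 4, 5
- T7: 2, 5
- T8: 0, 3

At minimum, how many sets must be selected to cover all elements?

T1, T3, T6 together cover {0, 1, 2, 3, 4, 5, 6} — every element.
No 2 of the 8 sets cover everything (all 28 pairs fall short), so 3 is minimum.

3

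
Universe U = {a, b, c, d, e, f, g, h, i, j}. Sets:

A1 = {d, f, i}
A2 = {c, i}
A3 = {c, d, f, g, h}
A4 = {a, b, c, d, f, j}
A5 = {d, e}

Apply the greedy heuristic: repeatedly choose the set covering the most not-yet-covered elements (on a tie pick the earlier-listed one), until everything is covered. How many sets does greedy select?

4

Pick 1: A4 covers 6 new elements (a, b, c, d, f, j).
Pick 2: A3 covers 2 new elements (g, h).
Pick 3: A1 covers 1 new elements (i).
Pick 4: A5 covers 1 new elements (e).
Greedy uses 4 sets.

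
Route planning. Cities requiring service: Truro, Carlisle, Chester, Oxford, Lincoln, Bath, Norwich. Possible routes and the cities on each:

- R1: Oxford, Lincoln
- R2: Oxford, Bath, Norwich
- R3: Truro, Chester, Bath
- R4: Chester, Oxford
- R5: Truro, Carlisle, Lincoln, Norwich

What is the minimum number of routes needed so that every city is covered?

3

R1, R3, R5 together cover {Truro, Carlisle, Chester, Oxford, Lincoln, Bath, Norwich} — every city.
No 2 of the 5 routes cover everything (all 10 pairs fall short), so 3 is minimum.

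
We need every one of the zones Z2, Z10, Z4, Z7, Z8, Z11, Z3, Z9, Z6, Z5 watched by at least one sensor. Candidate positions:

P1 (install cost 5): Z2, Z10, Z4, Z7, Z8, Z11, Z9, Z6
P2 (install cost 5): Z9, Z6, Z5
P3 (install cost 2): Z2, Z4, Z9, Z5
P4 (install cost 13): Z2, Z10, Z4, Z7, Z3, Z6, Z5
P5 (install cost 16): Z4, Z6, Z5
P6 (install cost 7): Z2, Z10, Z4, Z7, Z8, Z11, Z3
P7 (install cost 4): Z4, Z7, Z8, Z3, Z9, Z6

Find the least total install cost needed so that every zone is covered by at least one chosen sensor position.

11

P1, P3, P7 cover every zone at install cost 5 + 2 + 4 = 11.
Any cover uses at least 2 sensor positions; among all covering selections none totals below 11.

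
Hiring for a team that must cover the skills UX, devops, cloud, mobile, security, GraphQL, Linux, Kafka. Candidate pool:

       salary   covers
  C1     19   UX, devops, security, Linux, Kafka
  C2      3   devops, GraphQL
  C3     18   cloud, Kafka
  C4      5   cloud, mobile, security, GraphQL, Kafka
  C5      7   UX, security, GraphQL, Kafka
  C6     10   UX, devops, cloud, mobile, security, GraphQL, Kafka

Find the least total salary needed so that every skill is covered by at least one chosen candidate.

C1, C4 cover every skill at salary 19 + 5 = 24.
Any cover uses at least 2 candidates; among all covering selections none totals below 24.
Greedy by coverage-per-salary would pick C4, C2, C5, C1 for 34 — worse than the optimum 24.

24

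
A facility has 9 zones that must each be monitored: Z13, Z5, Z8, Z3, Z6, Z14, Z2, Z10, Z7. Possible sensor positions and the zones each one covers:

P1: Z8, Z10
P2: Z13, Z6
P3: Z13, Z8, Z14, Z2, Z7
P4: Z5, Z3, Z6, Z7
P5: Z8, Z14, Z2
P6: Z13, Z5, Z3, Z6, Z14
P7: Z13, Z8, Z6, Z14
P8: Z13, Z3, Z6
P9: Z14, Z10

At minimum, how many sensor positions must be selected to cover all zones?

3

P1, P3, P4 together cover {Z13, Z5, Z8, Z3, Z6, Z14, Z2, Z10, Z7} — every zone.
No 2 of the 9 sensor positions cover everything (all 36 pairs fall short), so 3 is minimum.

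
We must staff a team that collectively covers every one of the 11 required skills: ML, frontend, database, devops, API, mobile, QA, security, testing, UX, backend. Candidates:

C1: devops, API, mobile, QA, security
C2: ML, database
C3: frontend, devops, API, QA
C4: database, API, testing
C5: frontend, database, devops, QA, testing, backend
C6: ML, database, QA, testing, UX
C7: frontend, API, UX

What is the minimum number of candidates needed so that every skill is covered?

3

C1, C5, C6 together cover {ML, frontend, database, devops, API, mobile, QA, security, testing, UX, backend} — every skill.
No 2 of the 7 candidates cover everything (all 21 pairs fall short), so 3 is minimum.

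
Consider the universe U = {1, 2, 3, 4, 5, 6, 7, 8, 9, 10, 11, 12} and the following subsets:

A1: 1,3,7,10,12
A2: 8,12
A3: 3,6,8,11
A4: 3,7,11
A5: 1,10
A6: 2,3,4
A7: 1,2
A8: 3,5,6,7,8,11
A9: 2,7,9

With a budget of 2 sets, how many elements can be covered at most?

9

Choosing A1, A8 covers {1, 3, 5, 6, 7, 8, 10, 11, 12} — 9 elements.
No choice of 2 sets does better; here 2, 4, 9 are left uncovered.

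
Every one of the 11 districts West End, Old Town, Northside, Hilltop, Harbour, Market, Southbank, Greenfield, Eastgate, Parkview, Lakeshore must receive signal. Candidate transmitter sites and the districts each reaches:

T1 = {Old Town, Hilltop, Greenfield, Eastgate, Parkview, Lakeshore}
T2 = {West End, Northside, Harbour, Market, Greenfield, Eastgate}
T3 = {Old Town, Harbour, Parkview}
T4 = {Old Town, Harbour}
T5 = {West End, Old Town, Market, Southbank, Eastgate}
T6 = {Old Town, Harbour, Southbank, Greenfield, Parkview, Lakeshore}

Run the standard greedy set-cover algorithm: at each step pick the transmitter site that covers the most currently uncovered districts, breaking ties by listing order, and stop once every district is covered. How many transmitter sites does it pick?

Pick 1: T1 covers 6 new districts (Old Town, Hilltop, Greenfield, Eastgate, Parkview, Lakeshore).
Pick 2: T2 covers 4 new districts (West End, Northside, Harbour, Market).
Pick 3: T5 covers 1 new districts (Southbank).
Greedy uses 3 transmitter sites.

3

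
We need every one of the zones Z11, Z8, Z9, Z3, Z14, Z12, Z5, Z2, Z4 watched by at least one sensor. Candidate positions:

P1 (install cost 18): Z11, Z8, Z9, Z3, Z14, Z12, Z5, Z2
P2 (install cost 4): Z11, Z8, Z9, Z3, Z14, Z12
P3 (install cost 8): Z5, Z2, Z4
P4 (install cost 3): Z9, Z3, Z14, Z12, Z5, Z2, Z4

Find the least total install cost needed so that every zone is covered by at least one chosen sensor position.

P2, P4 cover every zone at install cost 4 + 3 = 7.
Any cover uses at least 2 sensor positions; among all covering selections none totals below 7.

7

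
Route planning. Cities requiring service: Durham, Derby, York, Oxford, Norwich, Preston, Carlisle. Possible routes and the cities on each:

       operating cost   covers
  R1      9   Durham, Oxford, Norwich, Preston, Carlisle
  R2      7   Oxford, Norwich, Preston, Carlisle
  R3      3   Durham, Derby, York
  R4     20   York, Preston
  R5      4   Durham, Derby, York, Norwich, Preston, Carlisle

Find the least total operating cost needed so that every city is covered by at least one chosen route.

R2, R3 cover every city at operating cost 7 + 3 = 10.
Any cover uses at least 2 routes; among all covering selections none totals below 10.

10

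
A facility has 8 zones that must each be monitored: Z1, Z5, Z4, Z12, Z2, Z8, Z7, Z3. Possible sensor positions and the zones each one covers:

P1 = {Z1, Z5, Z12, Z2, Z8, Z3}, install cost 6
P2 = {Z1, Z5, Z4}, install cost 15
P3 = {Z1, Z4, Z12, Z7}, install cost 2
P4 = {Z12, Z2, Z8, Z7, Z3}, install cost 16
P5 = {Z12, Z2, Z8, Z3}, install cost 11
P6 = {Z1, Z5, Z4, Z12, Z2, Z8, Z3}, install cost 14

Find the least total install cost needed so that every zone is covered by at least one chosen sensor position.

8

P1, P3 cover every zone at install cost 6 + 2 = 8.
Any cover uses at least 2 sensor positions; among all covering selections none totals below 8.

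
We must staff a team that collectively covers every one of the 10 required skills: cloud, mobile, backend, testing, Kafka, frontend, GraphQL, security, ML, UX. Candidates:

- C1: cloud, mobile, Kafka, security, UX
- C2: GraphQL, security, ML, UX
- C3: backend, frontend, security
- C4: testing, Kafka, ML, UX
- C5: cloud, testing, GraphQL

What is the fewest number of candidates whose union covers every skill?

4

C1, C2, C3, C4 together cover {cloud, mobile, backend, testing, Kafka, frontend, GraphQL, security, ML, UX} — every skill.
No 3 of the 5 candidates cover everything (all 10 triples fall short), so 4 is minimum.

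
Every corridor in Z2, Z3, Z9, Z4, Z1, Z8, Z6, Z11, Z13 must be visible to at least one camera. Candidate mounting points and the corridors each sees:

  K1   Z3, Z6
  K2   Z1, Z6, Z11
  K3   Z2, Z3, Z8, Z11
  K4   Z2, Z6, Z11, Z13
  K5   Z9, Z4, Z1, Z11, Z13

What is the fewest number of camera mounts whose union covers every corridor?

K1, K3, K5 together cover {Z2, Z3, Z9, Z4, Z1, Z8, Z6, Z11, Z13} — every corridor.
No 2 of the 5 camera mounts cover everything (all 10 pairs fall short), so 3 is minimum.

3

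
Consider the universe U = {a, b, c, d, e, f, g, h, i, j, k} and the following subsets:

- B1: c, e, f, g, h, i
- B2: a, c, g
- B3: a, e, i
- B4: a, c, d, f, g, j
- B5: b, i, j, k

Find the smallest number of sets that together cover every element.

B1, B4, B5 together cover {a, b, c, d, e, f, g, h, i, j, k} — every element.
No 2 of the 5 sets cover everything (all 10 pairs fall short), so 3 is minimum.

3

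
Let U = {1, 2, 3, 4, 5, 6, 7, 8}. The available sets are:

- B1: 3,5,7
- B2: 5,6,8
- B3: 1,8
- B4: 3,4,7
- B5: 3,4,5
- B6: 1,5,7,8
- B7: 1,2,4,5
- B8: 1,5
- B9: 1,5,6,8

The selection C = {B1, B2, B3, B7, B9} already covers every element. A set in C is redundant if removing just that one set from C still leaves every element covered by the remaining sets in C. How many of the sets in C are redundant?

3

Drop B1: 3, 7 uncovered — not redundant.
Drop B2: the rest still cover every element — redundant.
Drop B3: the rest still cover every element — redundant.
Drop B7: 2, 4 uncovered — not redundant.
Drop B9: the rest still cover every element — redundant.
3 redundant: B2, B3, B9.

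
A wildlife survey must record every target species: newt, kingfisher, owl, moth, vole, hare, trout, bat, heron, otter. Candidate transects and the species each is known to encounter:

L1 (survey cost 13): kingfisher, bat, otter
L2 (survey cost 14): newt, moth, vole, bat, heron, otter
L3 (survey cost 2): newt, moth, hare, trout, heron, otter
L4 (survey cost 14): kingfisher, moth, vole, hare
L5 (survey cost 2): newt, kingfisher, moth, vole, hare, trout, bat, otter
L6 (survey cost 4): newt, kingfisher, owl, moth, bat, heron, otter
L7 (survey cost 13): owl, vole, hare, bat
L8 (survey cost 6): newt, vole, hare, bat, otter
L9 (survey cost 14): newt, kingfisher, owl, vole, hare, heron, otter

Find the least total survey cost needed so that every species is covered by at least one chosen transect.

L5, L6 cover every species at survey cost 2 + 4 = 6.
Any cover uses at least 2 transects; among all covering selections none totals below 6.
Greedy by coverage-per-survey cost would pick L5, L3, L6 for 8 — worse than the optimum 6.

6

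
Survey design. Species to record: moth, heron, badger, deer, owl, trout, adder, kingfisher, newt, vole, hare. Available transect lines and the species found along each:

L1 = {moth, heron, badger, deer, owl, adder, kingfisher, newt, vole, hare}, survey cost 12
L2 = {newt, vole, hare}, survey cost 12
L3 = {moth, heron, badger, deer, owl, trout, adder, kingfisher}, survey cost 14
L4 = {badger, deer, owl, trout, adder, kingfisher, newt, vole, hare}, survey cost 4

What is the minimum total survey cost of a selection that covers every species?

16

L1, L4 cover every species at survey cost 12 + 4 = 16.
Any cover uses at least 2 transects; among all covering selections none totals below 16.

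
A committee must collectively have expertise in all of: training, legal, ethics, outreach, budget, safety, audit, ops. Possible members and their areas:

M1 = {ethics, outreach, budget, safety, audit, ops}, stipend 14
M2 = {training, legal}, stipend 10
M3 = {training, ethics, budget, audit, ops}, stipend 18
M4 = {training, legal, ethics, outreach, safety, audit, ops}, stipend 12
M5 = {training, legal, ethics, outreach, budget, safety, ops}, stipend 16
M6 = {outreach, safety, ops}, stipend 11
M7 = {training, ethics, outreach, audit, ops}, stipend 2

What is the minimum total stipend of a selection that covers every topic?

M5, M7 cover every topic at stipend 16 + 2 = 18.
Any cover uses at least 2 members; among all covering selections none totals below 18.

18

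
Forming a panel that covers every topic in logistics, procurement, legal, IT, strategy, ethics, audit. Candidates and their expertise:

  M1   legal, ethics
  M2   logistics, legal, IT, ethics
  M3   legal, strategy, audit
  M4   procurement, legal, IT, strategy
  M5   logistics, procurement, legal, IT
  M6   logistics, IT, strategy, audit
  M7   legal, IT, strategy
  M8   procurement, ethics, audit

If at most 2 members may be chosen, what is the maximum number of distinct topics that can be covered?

6

Choosing M1, M6 covers {logistics, legal, IT, strategy, ethics, audit} — 6 topics.
No choice of 2 members does better; here procurement is left uncovered.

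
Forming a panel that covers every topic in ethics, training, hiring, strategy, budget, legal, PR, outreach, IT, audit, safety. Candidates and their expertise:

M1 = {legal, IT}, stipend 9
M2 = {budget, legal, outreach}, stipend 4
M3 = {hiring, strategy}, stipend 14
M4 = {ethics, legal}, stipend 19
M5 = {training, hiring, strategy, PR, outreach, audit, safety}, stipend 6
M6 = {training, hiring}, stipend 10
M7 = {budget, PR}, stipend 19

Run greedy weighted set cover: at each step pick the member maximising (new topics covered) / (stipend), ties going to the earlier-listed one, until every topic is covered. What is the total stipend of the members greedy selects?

38

Pick 1: M5 adds 7 new (training, hiring, strategy, PR, outreach, audit, safety) at stipend 6 (ratio 7/6).
Pick 2: M2 adds 2 new (budget, legal) at stipend 4 (ratio 2/4).
Pick 3: M1 adds 1 new (IT) at stipend 9 (ratio 1/9).
Pick 4: M4 adds 1 new (ethics) at stipend 19 (ratio 1/19).
Greedy total stipend: 6 + 4 + 9 + 19 = 38.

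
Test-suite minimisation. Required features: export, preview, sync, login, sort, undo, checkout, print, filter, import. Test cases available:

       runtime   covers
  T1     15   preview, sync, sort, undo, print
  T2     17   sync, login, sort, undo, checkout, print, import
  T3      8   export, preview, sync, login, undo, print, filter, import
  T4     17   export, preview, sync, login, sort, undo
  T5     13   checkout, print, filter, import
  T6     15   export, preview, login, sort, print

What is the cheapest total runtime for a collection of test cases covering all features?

T2, T3 cover every feature at runtime 17 + 8 = 25.
Any cover uses at least 2 test cases; among all covering selections none totals below 25.

25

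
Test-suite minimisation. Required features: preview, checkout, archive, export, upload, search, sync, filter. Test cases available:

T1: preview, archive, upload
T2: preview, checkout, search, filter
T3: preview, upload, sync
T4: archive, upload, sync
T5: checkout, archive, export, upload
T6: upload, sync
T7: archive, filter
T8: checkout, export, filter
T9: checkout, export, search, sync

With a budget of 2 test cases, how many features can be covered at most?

Choosing T1, T9 covers {preview, checkout, archive, export, upload, search, sync} — 7 features.
No choice of 2 test cases does better; here filter is left uncovered.

7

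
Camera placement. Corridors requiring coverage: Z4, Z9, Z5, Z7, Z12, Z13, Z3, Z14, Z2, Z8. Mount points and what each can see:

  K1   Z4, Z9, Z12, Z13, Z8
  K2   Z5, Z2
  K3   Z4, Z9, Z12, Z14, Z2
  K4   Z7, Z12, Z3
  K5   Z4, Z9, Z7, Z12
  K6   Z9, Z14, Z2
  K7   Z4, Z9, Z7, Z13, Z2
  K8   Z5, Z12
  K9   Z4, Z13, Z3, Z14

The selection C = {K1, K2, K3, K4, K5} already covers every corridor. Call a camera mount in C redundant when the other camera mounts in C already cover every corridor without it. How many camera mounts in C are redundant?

1

Drop K1: Z13, Z8 uncovered — not redundant.
Drop K2: Z5 uncovered — not redundant.
Drop K3: Z14 uncovered — not redundant.
Drop K4: Z3 uncovered — not redundant.
Drop K5: the rest still cover every corridor — redundant.
1 redundant: K5.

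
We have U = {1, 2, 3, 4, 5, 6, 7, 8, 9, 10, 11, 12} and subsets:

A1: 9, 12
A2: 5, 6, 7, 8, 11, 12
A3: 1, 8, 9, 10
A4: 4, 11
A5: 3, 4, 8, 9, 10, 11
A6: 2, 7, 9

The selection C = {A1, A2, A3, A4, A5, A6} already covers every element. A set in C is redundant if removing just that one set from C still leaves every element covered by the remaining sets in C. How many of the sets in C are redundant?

2

Drop A1: the rest still cover every element — redundant.
Drop A2: 5, 6 uncovered — not redundant.
Drop A3: 1 uncovered — not redundant.
Drop A4: the rest still cover every element — redundant.
Drop A5: 3 uncovered — not redundant.
Drop A6: 2 uncovered — not redundant.
2 redundant: A1, A4.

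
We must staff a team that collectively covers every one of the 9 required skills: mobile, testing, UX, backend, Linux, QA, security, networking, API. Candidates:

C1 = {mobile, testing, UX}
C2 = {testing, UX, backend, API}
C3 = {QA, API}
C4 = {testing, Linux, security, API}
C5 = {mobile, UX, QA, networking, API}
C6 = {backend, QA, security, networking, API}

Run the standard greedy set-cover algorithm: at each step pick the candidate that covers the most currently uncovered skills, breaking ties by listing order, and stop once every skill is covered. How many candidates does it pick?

Pick 1: C5 covers 5 new skills (mobile, UX, QA, networking, API).
Pick 2: C4 covers 3 new skills (testing, Linux, security).
Pick 3: C2 covers 1 new skills (backend).
Greedy uses 3 candidates.

3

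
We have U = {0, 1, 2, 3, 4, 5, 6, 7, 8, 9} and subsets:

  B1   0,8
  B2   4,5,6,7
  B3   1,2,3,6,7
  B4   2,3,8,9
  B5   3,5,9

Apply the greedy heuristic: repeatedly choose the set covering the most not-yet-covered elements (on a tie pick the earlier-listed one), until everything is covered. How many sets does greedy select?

Pick 1: B3 covers 5 new elements (1, 2, 3, 6, 7).
Pick 2: B1 covers 2 new elements (0, 8).
Pick 3: B2 covers 2 new elements (4, 5).
Pick 4: B4 covers 1 new elements (9).
Greedy uses 4 sets.

4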